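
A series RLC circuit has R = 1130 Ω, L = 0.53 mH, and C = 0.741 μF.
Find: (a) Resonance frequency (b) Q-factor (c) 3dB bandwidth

Step 1 — Resonance: ω₀ = 1/√(LC) = 1/√(0.00053·7.41e-07) = 5.046e+04 rad/s.
Step 2 — f₀ = ω₀/(2π) = 8031 Hz.
Step 3 — Series Q: Q = ω₀L/R = 5.046e+04·0.00053/1130 = 0.02367.
Step 4 — Bandwidth: Δω = ω₀/Q = 2.132e+06 rad/s; BW = Δω/(2π) = 3.393e+05 Hz.

(a) f₀ = 8031 Hz  (b) Q = 0.02367  (c) BW = 3.393e+05 Hz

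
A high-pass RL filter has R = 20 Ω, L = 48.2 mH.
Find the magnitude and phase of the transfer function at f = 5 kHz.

Step 1 — Angular frequency: ω = 2π·5000 = 3.142e+04 rad/s.
Step 2 — Transfer function: H(jω) = jωL/(R + jωL).
Step 3 — Numerator jωL = j·1514; denominator R + jωL = 20 + j1514.
Step 4 — H = 0.9998 + j0.01321.
Step 5 — Magnitude: |H| = 0.9999 (-0.0 dB); phase: φ = 0.8°.

|H| = 0.9999 (-0.0 dB), φ = 0.8°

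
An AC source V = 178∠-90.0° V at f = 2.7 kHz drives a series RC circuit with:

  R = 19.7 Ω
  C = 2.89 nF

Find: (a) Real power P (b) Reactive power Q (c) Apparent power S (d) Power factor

Step 1 — Angular frequency: ω = 2π·f = 2π·2700 = 1.696e+04 rad/s.
Step 2 — Component impedances:
  R: Z = R = 19.7 Ω
  C: Z = 1/(jωC) = -j/(ω·C) = 0 - j2.04e+04 Ω
Step 3 — Series combination: Z_total = R + C = 19.7 - j2.04e+04 Ω = 2.04e+04∠-89.9° Ω.
Step 4 — Source phasor: V = 178∠-90.0° V = 0 - j178 V.
Step 5 — Current: I = V / Z = 0.008727 - j8.429e-06 A = 0.008727∠-0.1° A.
Step 6 — Complex power: S = V·I* = 0.0015 - j1.553 VA.
Step 7 — Real power: P = Re(S) = 0.0015 W.
Step 8 — Reactive power: Q = Im(S) = -1.553 VAR.
Step 9 — Apparent power: |S| = 1.553 VA.
Step 10 — Power factor: PF = P/|S| = 0.0009658 (leading).

(a) P = 0.0015 W  (b) Q = -1.553 VAR  (c) S = 1.553 VA  (d) PF = 0.0009658 (leading)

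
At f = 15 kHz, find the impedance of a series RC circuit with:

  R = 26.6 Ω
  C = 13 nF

Step 1 — Angular frequency: ω = 2π·f = 2π·1.5e+04 = 9.425e+04 rad/s.
Step 2 — Component impedances:
  R: Z = R = 26.6 Ω
  C: Z = 1/(jωC) = -j/(ω·C) = 0 - j816.2 Ω
Step 3 — Series combination: Z_total = R + C = 26.6 - j816.2 Ω = 816.6∠-88.1° Ω.

Z = 26.6 - j816.2 Ω = 816.6∠-88.1° Ω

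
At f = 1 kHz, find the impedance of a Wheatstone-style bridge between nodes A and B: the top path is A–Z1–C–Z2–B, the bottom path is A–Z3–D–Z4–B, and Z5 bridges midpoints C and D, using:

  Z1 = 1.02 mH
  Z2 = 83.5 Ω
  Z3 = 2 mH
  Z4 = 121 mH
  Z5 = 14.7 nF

Step 1 — Angular frequency: ω = 2π·f = 2π·1000 = 6283 rad/s.
Step 2 — Component impedances:
  Z1: Z = jωL = j·6283·0.00102 = 0 + j6.409 Ω
  Z2: Z = R = 83.5 Ω
  Z3: Z = jωL = j·6283·0.002 = 0 + j12.57 Ω
  Z4: Z = jωL = j·6283·0.121 = 0 + j760.3 Ω
  Z5: Z = 1/(jωC) = -j/(ω·C) = 0 - j1.083e+04 Ω
Step 3 — Bridge requires nodal analysis (the Z5 bridge couples midpoints C and D, so the two paths cannot be reduced to a simple series/parallel combination). Setting node B to ground and injecting 1 A at node A, the 3-node admittance system at A, C, D solves to V_A = Z_AB = 81.2 + j15.06 Ω = 82.58∠10.5° Ω.

Z = 81.2 + j15.06 Ω = 82.58∠10.5° Ω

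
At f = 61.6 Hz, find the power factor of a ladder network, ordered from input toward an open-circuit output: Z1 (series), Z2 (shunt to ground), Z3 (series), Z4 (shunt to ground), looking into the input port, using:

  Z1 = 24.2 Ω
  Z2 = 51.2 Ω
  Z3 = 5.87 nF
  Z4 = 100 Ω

Step 1 — Angular frequency: ω = 2π·f = 2π·61.6 = 387 rad/s.
Step 2 — Component impedances:
  Z1: Z = R = 24.2 Ω
  Z2: Z = R = 51.2 Ω
  Z3: Z = 1/(jωC) = -j/(ω·C) = 0 - j4.402e+05 Ω
  Z4: Z = R = 100 Ω
Step 3 — Ladder network (open output): work backward from the far end, alternating series and parallel combinations. Z_in = 75.4 - j0.005956 Ω = 75.4∠-0.0° Ω.
Step 4 — Power factor: PF = cos(φ) = Re(Z)/|Z| = 75.4/75.4 = 1.
Step 5 — Type: Im(Z) = -0.005956 ⇒ leading (phase φ = -0.0°).

PF = 1 (leading, φ = -0.0°)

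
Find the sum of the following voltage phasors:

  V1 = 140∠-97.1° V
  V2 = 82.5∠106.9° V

Step 1 — Convert each phasor to rectangular form:
  V1 = 140·(cos(-97.1°) + j·sin(-97.1°)) = -17.3 - j138.9 V
  V2 = 82.5·(cos(106.9°) + j·sin(106.9°)) = -23.98 + j78.94 V
Step 2 — Sum components: V_total = -41.29 - j59.99 V.
Step 3 — Convert to polar: |V_total| = 72.82 V, ∠V_total = -124.5°.

V_total = 72.82∠-124.5° V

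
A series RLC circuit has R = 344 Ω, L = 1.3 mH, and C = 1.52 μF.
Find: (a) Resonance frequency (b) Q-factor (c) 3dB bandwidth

Step 1 — Resonance: ω₀ = 1/√(LC) = 1/√(0.0013·1.52e-06) = 2.25e+04 rad/s.
Step 2 — f₀ = ω₀/(2π) = 3580 Hz.
Step 3 — Series Q: Q = ω₀L/R = 2.25e+04·0.0013/344 = 0.08501.
Step 4 — Bandwidth: Δω = ω₀/Q = 2.646e+05 rad/s; BW = Δω/(2π) = 4.211e+04 Hz.

(a) f₀ = 3580 Hz  (b) Q = 0.08501  (c) BW = 4.211e+04 Hz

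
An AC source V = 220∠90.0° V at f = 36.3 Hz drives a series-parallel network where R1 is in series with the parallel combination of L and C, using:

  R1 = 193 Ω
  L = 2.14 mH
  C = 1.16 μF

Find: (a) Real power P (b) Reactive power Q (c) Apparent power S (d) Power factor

Step 1 — Angular frequency: ω = 2π·f = 2π·36.3 = 228.1 rad/s.
Step 2 — Component impedances:
  R1: Z = R = 193 Ω
  L: Z = jωL = j·228.1·0.00214 = 0 + j0.4881 Ω
  C: Z = 1/(jωC) = -j/(ω·C) = 0 - j3780 Ω
Step 3 — Parallel branch: L || C = 1/(1/L + 1/C) = 0 + j0.4882 Ω.
Step 4 — Series with R1: Z_total = R1 + (L || C) = 193 + j0.4882 Ω = 193∠0.1° Ω.
Step 5 — Source phasor: V = 220∠90.0° V = 0 + j220 V.
Step 6 — Current: I = V / Z = 0.002883 + j1.14 A = 1.14∠89.9° A.
Step 7 — Complex power: S = V·I* = 250.8 + j0.6343 VA.
Step 8 — Real power: P = Re(S) = 250.8 W.
Step 9 — Reactive power: Q = Im(S) = 0.6343 VAR.
Step 10 — Apparent power: |S| = 250.8 VA.
Step 11 — Power factor: PF = P/|S| = 1 (lagging).

(a) P = 250.8 W  (b) Q = 0.6343 VAR  (c) S = 250.8 VA  (d) PF = 1 (lagging)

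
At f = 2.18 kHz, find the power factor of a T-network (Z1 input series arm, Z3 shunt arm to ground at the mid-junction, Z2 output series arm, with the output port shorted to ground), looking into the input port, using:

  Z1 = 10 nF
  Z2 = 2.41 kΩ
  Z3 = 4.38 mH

Step 1 — Angular frequency: ω = 2π·f = 2π·2180 = 1.37e+04 rad/s.
Step 2 — Component impedances:
  Z1: Z = 1/(jωC) = -j/(ω·C) = 0 - j7301 Ω
  Z2: Z = R = 2410 Ω
  Z3: Z = jωL = j·1.37e+04·0.00438 = 0 + j59.99 Ω
Step 3 — With the output port shorted to ground, the output series arm Z2 runs from the junction to ground; the shunt arm Z3 also runs from the junction to ground. They appear in parallel: Z3 || Z2 = 1.493 + j59.96 Ω.
Step 4 — Series with input arm Z1: Z_in = Z1 + (Z3 || Z2) = 1.493 - j7241 Ω = 7241∠-90.0° Ω.
Step 5 — Power factor: PF = cos(φ) = Re(Z)/|Z| = 1.4926/7240.7 = 0.0002061.
Step 6 — Type: Im(Z) = -7241 ⇒ leading (phase φ = -90.0°).

PF = 0.0002061 (leading, φ = -90.0°)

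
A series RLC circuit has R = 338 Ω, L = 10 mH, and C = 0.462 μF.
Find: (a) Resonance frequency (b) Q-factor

Step 1 — Resonance condition Im(Z)=0 gives ω₀ = 1/√(LC).
Step 2 — ω₀ = 1/√(0.01·4.62e-07) = 1.471e+04 rad/s.
Step 3 — f₀ = ω₀/(2π) = 2342 Hz.
Step 4 — Series Q: Q = ω₀L/R = 1.471e+04·0.01/338 = 0.4353.

(a) f₀ = 2342 Hz  (b) Q = 0.4353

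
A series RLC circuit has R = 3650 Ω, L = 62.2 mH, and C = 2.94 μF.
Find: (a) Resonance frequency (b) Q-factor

Step 1 — Resonance condition Im(Z)=0 gives ω₀ = 1/√(LC).
Step 2 — ω₀ = 1/√(0.0622·2.94e-06) = 2338 rad/s.
Step 3 — f₀ = ω₀/(2π) = 372.2 Hz.
Step 4 — Series Q: Q = ω₀L/R = 2338·0.0622/3650 = 0.03985.

(a) f₀ = 372.2 Hz  (b) Q = 0.03985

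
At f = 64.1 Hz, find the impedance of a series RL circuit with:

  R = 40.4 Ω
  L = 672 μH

Step 1 — Angular frequency: ω = 2π·f = 2π·64.1 = 402.8 rad/s.
Step 2 — Component impedances:
  R: Z = R = 40.4 Ω
  L: Z = jωL = j·402.8·0.000672 = 0 + j0.2706 Ω
Step 3 — Series combination: Z_total = R + L = 40.4 + j0.2706 Ω = 40.4∠0.4° Ω.

Z = 40.4 + j0.2706 Ω = 40.4∠0.4° Ω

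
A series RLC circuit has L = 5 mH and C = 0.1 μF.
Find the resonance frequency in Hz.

Step 1 — Resonance condition Im(Z)=0 gives ω₀ = 1/√(LC).
Step 2 — ω₀ = 1/√(0.005·1e-07) = 4.472e+04 rad/s.
Step 3 — f₀ = ω₀/(2π) = 7118 Hz.

f₀ = 7118 Hz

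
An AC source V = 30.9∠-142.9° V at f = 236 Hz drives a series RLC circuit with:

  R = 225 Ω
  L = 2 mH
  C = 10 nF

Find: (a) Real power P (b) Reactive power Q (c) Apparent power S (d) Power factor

Step 1 — Angular frequency: ω = 2π·f = 2π·236 = 1483 rad/s.
Step 2 — Component impedances:
  R: Z = R = 225 Ω
  L: Z = jωL = j·1483·0.002 = 0 + j2.966 Ω
  C: Z = 1/(jωC) = -j/(ω·C) = 0 - j6.744e+04 Ω
Step 3 — Series combination: Z_total = R + L + C = 225 - j6.744e+04 Ω = 6.744e+04∠-89.8° Ω.
Step 4 — Source phasor: V = 30.9∠-142.9° V = -24.65 - j18.64 V.
Step 5 — Current: I = V / Z = 0.0002752 - j0.0003664 A = 0.0004582∠-53.1° A.
Step 6 — Complex power: S = V·I* = 4.724e-05 - j0.01416 VA.
Step 7 — Real power: P = Re(S) = 4.724e-05 W.
Step 8 — Reactive power: Q = Im(S) = -0.01416 VAR.
Step 9 — Apparent power: |S| = 0.01416 VA.
Step 10 — Power factor: PF = P/|S| = 0.003336 (leading).

(a) P = 4.724e-05 W  (b) Q = -0.01416 VAR  (c) S = 0.01416 VA  (d) PF = 0.003336 (leading)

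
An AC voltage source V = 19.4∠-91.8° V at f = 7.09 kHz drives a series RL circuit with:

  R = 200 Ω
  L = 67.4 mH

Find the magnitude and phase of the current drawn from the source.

Step 1 — Angular frequency: ω = 2π·f = 2π·7090 = 4.455e+04 rad/s.
Step 2 — Component impedances:
  R: Z = R = 200 Ω
  L: Z = jωL = j·4.455e+04·0.0674 = 0 + j3003 Ω
Step 3 — Series combination: Z_total = R + L = 200 + j3003 Ω = 3009∠86.2° Ω.
Step 4 — Source phasor: V = 19.4∠-91.8° V = -0.6094 - j19.39 V.
Step 5 — Ohm's law: I = V / Z_total = (-0.6094 - j19.39) / (200 + j3003) = -0.006443 - j0.0002262 A.
Step 6 — Convert to polar: |I| = 0.006447 A, ∠I = -178.0°.

I = 0.006447∠-178.0° A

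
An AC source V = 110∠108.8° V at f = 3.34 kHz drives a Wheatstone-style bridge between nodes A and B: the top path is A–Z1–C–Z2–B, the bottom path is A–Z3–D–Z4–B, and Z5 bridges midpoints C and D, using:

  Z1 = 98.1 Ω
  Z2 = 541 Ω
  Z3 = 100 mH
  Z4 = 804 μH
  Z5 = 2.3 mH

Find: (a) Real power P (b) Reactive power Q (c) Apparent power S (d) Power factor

Step 1 — Angular frequency: ω = 2π·f = 2π·3340 = 2.099e+04 rad/s.
Step 2 — Component impedances:
  Z1: Z = R = 98.1 Ω
  Z2: Z = R = 541 Ω
  Z3: Z = jωL = j·2.099e+04·0.1 = 0 + j2099 Ω
  Z4: Z = jωL = j·2.099e+04·0.000804 = 0 + j16.87 Ω
  Z5: Z = jωL = j·2.099e+04·0.0023 = 0 + j48.27 Ω
Step 3 — Bridge requires nodal analysis (the Z5 bridge couples midpoints C and D, so the two paths cannot be reduced to a simple series/parallel combination). Setting node B to ground and injecting 1 A at node A, the 3-node admittance system at A, C, D solves to V_A = Z_AB = 101 + j67.95 Ω = 121.8∠33.9° Ω.
Step 4 — Source phasor: V = 110∠108.8° V = -35.45 + j104.1 V.
Step 5 — Current: I = V / Z = 0.2356 + j0.8721 A = 0.9033∠74.9° A.
Step 6 — Complex power: S = V·I* = 82.46 + j55.45 VA.
Step 7 — Real power: P = Re(S) = 82.46 W.
Step 8 — Reactive power: Q = Im(S) = 55.45 VAR.
Step 9 — Apparent power: |S| = 99.37 VA.
Step 10 — Power factor: PF = P/|S| = 0.8298 (lagging).

(a) P = 82.46 W  (b) Q = 55.45 VAR  (c) S = 99.37 VA  (d) PF = 0.8298 (lagging)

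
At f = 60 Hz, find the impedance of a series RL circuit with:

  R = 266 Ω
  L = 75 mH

Step 1 — Angular frequency: ω = 2π·f = 2π·60 = 377 rad/s.
Step 2 — Component impedances:
  R: Z = R = 266 Ω
  L: Z = jωL = j·377·0.075 = 0 + j28.27 Ω
Step 3 — Series combination: Z_total = R + L = 266 + j28.27 Ω = 267.5∠6.1° Ω.

Z = 266 + j28.27 Ω = 267.5∠6.1° Ω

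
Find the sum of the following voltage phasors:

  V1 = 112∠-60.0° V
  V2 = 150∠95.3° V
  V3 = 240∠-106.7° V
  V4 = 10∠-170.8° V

Step 1 — Convert each phasor to rectangular form:
  V1 = 112·(cos(-60.0°) + j·sin(-60.0°)) = 56 - j96.99 V
  V2 = 150·(cos(95.3°) + j·sin(95.3°)) = -13.86 + j149.4 V
  V3 = 240·(cos(-106.7°) + j·sin(-106.7°)) = -68.97 - j229.9 V
  V4 = 10·(cos(-170.8°) + j·sin(-170.8°)) = -9.871 - j1.599 V
Step 2 — Sum components: V_total = -36.69 - j179.1 V.
Step 3 — Convert to polar: |V_total| = 182.8 V, ∠V_total = -101.6°.

V_total = 182.8∠-101.6° V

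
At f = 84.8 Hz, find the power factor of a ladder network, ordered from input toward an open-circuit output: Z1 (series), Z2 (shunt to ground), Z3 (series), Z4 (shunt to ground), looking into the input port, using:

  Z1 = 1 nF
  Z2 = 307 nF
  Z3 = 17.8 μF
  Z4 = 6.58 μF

Step 1 — Angular frequency: ω = 2π·f = 2π·84.8 = 532.8 rad/s.
Step 2 — Component impedances:
  Z1: Z = 1/(jωC) = -j/(ω·C) = 0 - j1.877e+06 Ω
  Z2: Z = 1/(jωC) = -j/(ω·C) = 0 - j6113 Ω
  Z3: Z = 1/(jωC) = -j/(ω·C) = 0 - j105.4 Ω
  Z4: Z = 1/(jωC) = -j/(ω·C) = 0 - j285.2 Ω
Step 3 — Ladder network (open output): work backward from the far end, alternating series and parallel combinations. Z_in = 0 - j1.877e+06 Ω = 1.877e+06∠-90.0° Ω.
Step 4 — Power factor: PF = cos(φ) = Re(Z)/|Z| = 0/1.877e+06 = 0.
Step 5 — Type: Im(Z) = -1.877e+06 ⇒ leading (phase φ = -90.0°).

PF = 0 (leading, φ = -90.0°)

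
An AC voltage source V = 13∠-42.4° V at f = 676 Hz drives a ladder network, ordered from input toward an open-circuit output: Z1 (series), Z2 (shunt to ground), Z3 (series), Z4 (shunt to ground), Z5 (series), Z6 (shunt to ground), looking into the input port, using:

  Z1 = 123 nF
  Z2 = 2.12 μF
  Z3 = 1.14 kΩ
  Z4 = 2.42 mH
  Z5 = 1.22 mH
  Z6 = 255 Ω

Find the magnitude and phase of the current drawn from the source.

Step 1 — Angular frequency: ω = 2π·f = 2π·676 = 4247 rad/s.
Step 2 — Component impedances:
  Z1: Z = 1/(jωC) = -j/(ω·C) = 0 - j1914 Ω
  Z2: Z = 1/(jωC) = -j/(ω·C) = 0 - j111.1 Ω
  Z3: Z = R = 1140 Ω
  Z4: Z = jωL = j·4247·0.00242 = 0 + j10.28 Ω
  Z5: Z = jωL = j·4247·0.00122 = 0 + j5.182 Ω
  Z6: Z = R = 255 Ω
Step 3 — Ladder network (open output): work backward from the far end, alternating series and parallel combinations. Z_in = 10.73 - j2024 Ω = 2024∠-89.7° Ω.
Step 4 — Source phasor: V = 13∠-42.4° V = 9.6 - j8.766 V.
Step 5 — Ohm's law: I = V / Z_total = (9.6 - j8.766) / (10.73 - j2024) = 0.004356 + j0.004719 A.
Step 6 — Convert to polar: |I| = 0.006422 A, ∠I = 47.3°.

I = 0.006422∠47.3° A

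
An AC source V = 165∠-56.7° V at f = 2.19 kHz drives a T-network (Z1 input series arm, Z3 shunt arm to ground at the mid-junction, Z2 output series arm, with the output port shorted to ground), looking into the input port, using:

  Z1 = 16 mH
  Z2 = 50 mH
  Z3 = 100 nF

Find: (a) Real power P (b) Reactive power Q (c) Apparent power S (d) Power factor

Step 1 — Angular frequency: ω = 2π·f = 2π·2190 = 1.376e+04 rad/s.
Step 2 — Component impedances:
  Z1: Z = jωL = j·1.376e+04·0.016 = 0 + j220.2 Ω
  Z2: Z = jωL = j·1.376e+04·0.05 = 0 + j688 Ω
  Z3: Z = 1/(jωC) = -j/(ω·C) = 0 - j726.7 Ω
Step 3 — With the output port shorted to ground, the output series arm Z2 runs from the junction to ground; the shunt arm Z3 also runs from the junction to ground. They appear in parallel: Z3 || Z2 = 0 + j1.291e+04 Ω.
Step 4 — Series with input arm Z1: Z_in = Z1 + (Z3 || Z2) = 0 + j1.313e+04 Ω = 1.313e+04∠90.0° Ω.
Step 5 — Source phasor: V = 165∠-56.7° V = 90.59 - j137.9 V.
Step 6 — Current: I = V / Z = -0.0105 - j0.006899 A = 0.01257∠-146.7° A.
Step 7 — Complex power: S = V·I* = 0 + j2.073 VA.
Step 8 — Real power: P = Re(S) = 0 W.
Step 9 — Reactive power: Q = Im(S) = 2.073 VAR.
Step 10 — Apparent power: |S| = 2.073 VA.
Step 11 — Power factor: PF = P/|S| = 0 (lagging).

(a) P = 0 W  (b) Q = 2.073 VAR  (c) S = 2.073 VA  (d) PF = 0 (lagging)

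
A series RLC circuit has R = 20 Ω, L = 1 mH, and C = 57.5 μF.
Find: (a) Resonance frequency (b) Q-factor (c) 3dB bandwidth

Step 1 — Resonance condition Im(Z)=0 gives ω₀ = 1/√(LC).
Step 2 — ω₀ = 1/√(0.001·5.75e-05) = 4170 rad/s.
Step 3 — f₀ = ω₀/(2π) = 663.7 Hz.
Step 4 — Series Q: Q = ω₀L/R = 4170·0.001/20 = 0.2085.
Step 5 — 3dB bandwidth: Δω = ω₀/Q = 2e+04 rad/s; BW = Δω/(2π) = 3183 Hz.

(a) f₀ = 663.7 Hz  (b) Q = 0.2085  (c) BW = 3183 Hz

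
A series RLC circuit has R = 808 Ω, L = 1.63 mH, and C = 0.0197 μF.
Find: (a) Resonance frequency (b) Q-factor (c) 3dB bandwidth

Step 1 — Resonance: ω₀ = 1/√(LC) = 1/√(0.00163·1.97e-08) = 1.765e+05 rad/s.
Step 2 — f₀ = ω₀/(2π) = 2.809e+04 Hz.
Step 3 — Series Q: Q = ω₀L/R = 1.765e+05·0.00163/808 = 0.356.
Step 4 — Bandwidth: Δω = ω₀/Q = 4.957e+05 rad/s; BW = Δω/(2π) = 7.889e+04 Hz.

(a) f₀ = 2.809e+04 Hz  (b) Q = 0.356  (c) BW = 7.889e+04 Hz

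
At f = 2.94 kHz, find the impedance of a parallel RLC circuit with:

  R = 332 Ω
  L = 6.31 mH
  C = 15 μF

Step 1 — Angular frequency: ω = 2π·f = 2π·2940 = 1.847e+04 rad/s.
Step 2 — Component impedances:
  R: Z = R = 332 Ω
  L: Z = jωL = j·1.847e+04·0.00631 = 0 + j116.6 Ω
  C: Z = 1/(jωC) = -j/(ω·C) = 0 - j3.609 Ω
Step 3 — Parallel combination: 1/Z_total = 1/R + 1/L + 1/C; Z_total = 0.04177 - j3.724 Ω = 3.724∠-89.4° Ω.

Z = 0.04177 - j3.724 Ω = 3.724∠-89.4° Ω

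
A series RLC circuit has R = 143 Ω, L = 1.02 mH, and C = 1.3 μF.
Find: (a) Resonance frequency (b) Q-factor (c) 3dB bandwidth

Step 1 — Resonance condition Im(Z)=0 gives ω₀ = 1/√(LC).
Step 2 — ω₀ = 1/√(0.00102·1.3e-06) = 2.746e+04 rad/s.
Step 3 — f₀ = ω₀/(2π) = 4371 Hz.
Step 4 — Series Q: Q = ω₀L/R = 2.746e+04·0.00102/143 = 0.1959.
Step 5 — 3dB bandwidth: Δω = ω₀/Q = 1.402e+05 rad/s; BW = Δω/(2π) = 2.231e+04 Hz.

(a) f₀ = 4371 Hz  (b) Q = 0.1959  (c) BW = 2.231e+04 Hz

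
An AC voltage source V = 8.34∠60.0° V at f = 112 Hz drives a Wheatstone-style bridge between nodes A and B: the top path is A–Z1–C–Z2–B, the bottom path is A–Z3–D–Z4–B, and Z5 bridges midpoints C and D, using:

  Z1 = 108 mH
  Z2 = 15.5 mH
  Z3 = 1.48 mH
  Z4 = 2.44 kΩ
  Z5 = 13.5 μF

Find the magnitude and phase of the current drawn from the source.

Step 1 — Angular frequency: ω = 2π·f = 2π·112 = 703.7 rad/s.
Step 2 — Component impedances:
  Z1: Z = jωL = j·703.7·0.108 = 0 + j76 Ω
  Z2: Z = jωL = j·703.7·0.0155 = 0 + j10.91 Ω
  Z3: Z = jωL = j·703.7·0.00148 = 0 + j1.042 Ω
  Z4: Z = R = 2440 Ω
  Z5: Z = 1/(jωC) = -j/(ω·C) = 0 - j105.3 Ω
Step 3 — Bridge requires nodal analysis (the Z5 bridge couples midpoints C and D, so the two paths cannot be reduced to a simple series/parallel combination). Setting node B to ground and injecting 1 A at node A, the 3-node admittance system at A, C, D solves to V_A = Z_AB = 35 + j287.3 Ω = 289.5∠83.1° Ω.
Step 4 — Source phasor: V = 8.34∠60.0° V = 4.17 + j7.223 V.
Step 5 — Ohm's law: I = V / Z_total = (4.17 + j7.223) / (35 + j287.3) = 0.02651 - j0.01128 A.
Step 6 — Convert to polar: |I| = 0.02881 A, ∠I = -23.1°.

I = 0.02881∠-23.1° A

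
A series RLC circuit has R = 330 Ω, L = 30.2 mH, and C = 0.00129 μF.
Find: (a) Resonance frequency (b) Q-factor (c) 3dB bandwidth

Step 1 — Resonance condition Im(Z)=0 gives ω₀ = 1/√(LC).
Step 2 — ω₀ = 1/√(0.0302·1.29e-09) = 1.602e+05 rad/s.
Step 3 — f₀ = ω₀/(2π) = 2.55e+04 Hz.
Step 4 — Series Q: Q = ω₀L/R = 1.602e+05·0.0302/330 = 14.66.
Step 5 — 3dB bandwidth: Δω = ω₀/Q = 1.093e+04 rad/s; BW = Δω/(2π) = 1739 Hz.

(a) f₀ = 2.55e+04 Hz  (b) Q = 14.66  (c) BW = 1739 Hz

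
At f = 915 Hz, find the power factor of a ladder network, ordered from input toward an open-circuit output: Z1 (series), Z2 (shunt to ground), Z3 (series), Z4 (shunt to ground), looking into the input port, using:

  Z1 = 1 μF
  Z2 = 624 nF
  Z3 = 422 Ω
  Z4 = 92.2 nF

Step 1 — Angular frequency: ω = 2π·f = 2π·915 = 5749 rad/s.
Step 2 — Component impedances:
  Z1: Z = 1/(jωC) = -j/(ω·C) = 0 - j173.9 Ω
  Z2: Z = 1/(jωC) = -j/(ω·C) = 0 - j278.7 Ω
  Z3: Z = R = 422 Ω
  Z4: Z = 1/(jωC) = -j/(ω·C) = 0 - j1887 Ω
Step 3 — Ladder network (open output): work backward from the far end, alternating series and parallel combinations. Z_in = 6.738 - j418.1 Ω = 418.2∠-89.1° Ω.
Step 4 — Power factor: PF = cos(φ) = Re(Z)/|Z| = 6.738/418.2 = 0.01611.
Step 5 — Type: Im(Z) = -418.1 ⇒ leading (phase φ = -89.1°).

PF = 0.01611 (leading, φ = -89.1°)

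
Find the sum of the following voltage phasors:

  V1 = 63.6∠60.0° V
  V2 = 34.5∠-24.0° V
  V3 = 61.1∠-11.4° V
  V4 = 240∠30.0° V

Step 1 — Convert each phasor to rectangular form:
  V1 = 63.6·(cos(60.0°) + j·sin(60.0°)) = 31.8 + j55.08 V
  V2 = 34.5·(cos(-24.0°) + j·sin(-24.0°)) = 31.52 - j14.03 V
  V3 = 61.1·(cos(-11.4°) + j·sin(-11.4°)) = 59.89 - j12.08 V
  V4 = 240·(cos(30.0°) + j·sin(30.0°)) = 207.8 + j120 V
Step 2 — Sum components: V_total = 331.1 + j149 V.
Step 3 — Convert to polar: |V_total| = 363 V, ∠V_total = 24.2°.

V_total = 363∠24.2° V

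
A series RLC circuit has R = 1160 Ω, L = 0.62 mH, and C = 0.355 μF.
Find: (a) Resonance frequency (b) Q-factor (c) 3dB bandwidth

Step 1 — Resonance: ω₀ = 1/√(LC) = 1/√(0.00062·3.55e-07) = 6.74e+04 rad/s.
Step 2 — f₀ = ω₀/(2π) = 1.073e+04 Hz.
Step 3 — Series Q: Q = ω₀L/R = 6.74e+04·0.00062/1160 = 0.03603.
Step 4 — Bandwidth: Δω = ω₀/Q = 1.871e+06 rad/s; BW = Δω/(2π) = 2.978e+05 Hz.

(a) f₀ = 1.073e+04 Hz  (b) Q = 0.03603  (c) BW = 2.978e+05 Hz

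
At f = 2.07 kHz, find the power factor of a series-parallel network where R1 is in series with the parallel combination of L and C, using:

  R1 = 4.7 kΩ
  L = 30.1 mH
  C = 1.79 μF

Step 1 — Angular frequency: ω = 2π·f = 2π·2070 = 1.301e+04 rad/s.
Step 2 — Component impedances:
  R1: Z = R = 4700 Ω
  L: Z = jωL = j·1.301e+04·0.0301 = 0 + j391.5 Ω
  C: Z = 1/(jωC) = -j/(ω·C) = 0 - j42.95 Ω
Step 3 — Parallel branch: L || C = 1/(1/L + 1/C) = 0 - j48.25 Ω.
Step 4 — Series with R1: Z_total = R1 + (L || C) = 4700 - j48.25 Ω = 4700∠-0.6° Ω.
Step 5 — Power factor: PF = cos(φ) = Re(Z)/|Z| = 4700/4700.25 = 0.9999.
Step 6 — Type: Im(Z) = -48.25 ⇒ leading (phase φ = -0.6°).

PF = 0.9999 (leading, φ = -0.6°)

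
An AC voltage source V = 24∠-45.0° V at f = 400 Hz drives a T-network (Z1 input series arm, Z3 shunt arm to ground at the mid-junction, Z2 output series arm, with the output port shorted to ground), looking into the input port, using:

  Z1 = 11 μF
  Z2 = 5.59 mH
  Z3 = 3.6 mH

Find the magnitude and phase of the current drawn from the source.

Step 1 — Angular frequency: ω = 2π·f = 2π·400 = 2513 rad/s.
Step 2 — Component impedances:
  Z1: Z = 1/(jωC) = -j/(ω·C) = 0 - j36.17 Ω
  Z2: Z = jωL = j·2513·0.00559 = 0 + j14.05 Ω
  Z3: Z = jωL = j·2513·0.0036 = 0 + j9.048 Ω
Step 3 — With the output port shorted to ground, the output series arm Z2 runs from the junction to ground; the shunt arm Z3 also runs from the junction to ground. They appear in parallel: Z3 || Z2 = 0 + j5.503 Ω.
Step 4 — Series with input arm Z1: Z_in = Z1 + (Z3 || Z2) = 0 - j30.67 Ω = 30.67∠-90.0° Ω.
Step 5 — Source phasor: V = 24∠-45.0° V = 16.97 - j16.97 V.
Step 6 — Ohm's law: I = V / Z_total = (16.97 - j16.97) / (0 - j30.67) = 0.5534 + j0.5534 A.
Step 7 — Convert to polar: |I| = 0.7826 A, ∠I = 45.0°.

I = 0.7826∠45.0° A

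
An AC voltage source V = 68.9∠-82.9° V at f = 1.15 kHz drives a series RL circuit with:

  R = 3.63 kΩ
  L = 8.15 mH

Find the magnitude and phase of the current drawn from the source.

Step 1 — Angular frequency: ω = 2π·f = 2π·1150 = 7226 rad/s.
Step 2 — Component impedances:
  R: Z = R = 3630 Ω
  L: Z = jωL = j·7226·0.00815 = 0 + j58.89 Ω
Step 3 — Series combination: Z_total = R + L = 3630 + j58.89 Ω = 3630∠0.9° Ω.
Step 4 — Source phasor: V = 68.9∠-82.9° V = 8.516 - j68.37 V.
Step 5 — Ohm's law: I = V / Z_total = (8.516 - j68.37) / (3630 + j58.89) = 0.00204 - j0.01887 A.
Step 6 — Convert to polar: |I| = 0.01898 A, ∠I = -83.8°.

I = 0.01898∠-83.8° A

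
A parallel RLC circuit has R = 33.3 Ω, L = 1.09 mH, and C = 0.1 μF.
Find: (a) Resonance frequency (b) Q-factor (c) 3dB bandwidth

Step 1 — Resonance: ω₀ = 1/√(LC) = 1/√(0.00109·1e-07) = 9.578e+04 rad/s.
Step 2 — f₀ = ω₀/(2π) = 1.524e+04 Hz.
Step 3 — Parallel Q: Q = R/(ω₀L) = 33.3/(9.578e+04·0.00109) = 0.319.
Step 4 — Bandwidth: Δω = ω₀/Q = 3.003e+05 rad/s; BW = Δω/(2π) = 4.779e+04 Hz.

(a) f₀ = 1.524e+04 Hz  (b) Q = 0.319  (c) BW = 4.779e+04 Hz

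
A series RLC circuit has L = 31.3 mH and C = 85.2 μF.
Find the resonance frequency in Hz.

Step 1 — Resonance condition Im(Z)=0 gives ω₀ = 1/√(LC).
Step 2 — ω₀ = 1/√(0.0313·8.52e-05) = 612.4 rad/s.
Step 3 — f₀ = ω₀/(2π) = 97.46 Hz.

f₀ = 97.46 Hz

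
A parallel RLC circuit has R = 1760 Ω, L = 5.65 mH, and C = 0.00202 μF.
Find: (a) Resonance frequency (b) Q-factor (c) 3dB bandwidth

Step 1 — Resonance: ω₀ = 1/√(LC) = 1/√(0.00565·2.02e-09) = 2.96e+05 rad/s.
Step 2 — f₀ = ω₀/(2π) = 4.711e+04 Hz.
Step 3 — Parallel Q: Q = R/(ω₀L) = 1760/(2.96e+05·0.00565) = 1.052.
Step 4 — Bandwidth: Δω = ω₀/Q = 2.813e+05 rad/s; BW = Δω/(2π) = 4.477e+04 Hz.

(a) f₀ = 4.711e+04 Hz  (b) Q = 1.052  (c) BW = 4.477e+04 Hz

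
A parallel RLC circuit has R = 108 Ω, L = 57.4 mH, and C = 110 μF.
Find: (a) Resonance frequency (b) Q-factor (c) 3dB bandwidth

Step 1 — Resonance: ω₀ = 1/√(LC) = 1/√(0.0574·0.00011) = 398 rad/s.
Step 2 — f₀ = ω₀/(2π) = 63.34 Hz.
Step 3 — Parallel Q: Q = R/(ω₀L) = 108/(398·0.0574) = 4.728.
Step 4 — Bandwidth: Δω = ω₀/Q = 84.18 rad/s; BW = Δω/(2π) = 13.4 Hz.

(a) f₀ = 63.34 Hz  (b) Q = 4.728  (c) BW = 13.4 Hz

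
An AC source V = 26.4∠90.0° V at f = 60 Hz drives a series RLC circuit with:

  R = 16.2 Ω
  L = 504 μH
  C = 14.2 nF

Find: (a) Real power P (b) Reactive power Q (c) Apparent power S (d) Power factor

Step 1 — Angular frequency: ω = 2π·f = 2π·60 = 377 rad/s.
Step 2 — Component impedances:
  R: Z = R = 16.2 Ω
  L: Z = jωL = j·377·0.000504 = 0 + j0.19 Ω
  C: Z = 1/(jωC) = -j/(ω·C) = 0 - j1.868e+05 Ω
Step 3 — Series combination: Z_total = R + L + C = 16.2 - j1.868e+05 Ω = 1.868e+05∠-90.0° Ω.
Step 4 — Source phasor: V = 26.4∠90.0° V = 0 + j26.4 V.
Step 5 — Current: I = V / Z = -0.0001413 + j1.226e-08 A = 0.0001413∠180.0° A.
Step 6 — Complex power: S = V·I* = 3.236e-07 - j0.003731 VA.
Step 7 — Real power: P = Re(S) = 3.236e-07 W.
Step 8 — Reactive power: Q = Im(S) = -0.003731 VAR.
Step 9 — Apparent power: |S| = 0.003731 VA.
Step 10 — Power factor: PF = P/|S| = 8.672e-05 (leading).

(a) P = 3.236e-07 W  (b) Q = -0.003731 VAR  (c) S = 0.003731 VA  (d) PF = 8.672e-05 (leading)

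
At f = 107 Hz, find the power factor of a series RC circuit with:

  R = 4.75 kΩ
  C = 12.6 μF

Step 1 — Angular frequency: ω = 2π·f = 2π·107 = 672.3 rad/s.
Step 2 — Component impedances:
  R: Z = R = 4750 Ω
  C: Z = 1/(jωC) = -j/(ω·C) = 0 - j118 Ω
Step 3 — Series combination: Z_total = R + C = 4750 - j118 Ω = 4751∠-1.4° Ω.
Step 4 — Power factor: PF = cos(φ) = Re(Z)/|Z| = 4750/4751.5 = 0.9997.
Step 5 — Type: Im(Z) = -118 ⇒ leading (phase φ = -1.4°).

PF = 0.9997 (leading, φ = -1.4°)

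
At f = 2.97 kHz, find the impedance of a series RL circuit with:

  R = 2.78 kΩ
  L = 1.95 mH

Step 1 — Angular frequency: ω = 2π·f = 2π·2970 = 1.866e+04 rad/s.
Step 2 — Component impedances:
  R: Z = R = 2780 Ω
  L: Z = jωL = j·1.866e+04·0.00195 = 0 + j36.39 Ω
Step 3 — Series combination: Z_total = R + L = 2780 + j36.39 Ω = 2780∠0.7° Ω.

Z = 2780 + j36.39 Ω = 2780∠0.7° Ω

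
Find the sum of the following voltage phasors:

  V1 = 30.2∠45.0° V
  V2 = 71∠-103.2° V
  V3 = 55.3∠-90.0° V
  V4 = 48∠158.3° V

Step 1 — Convert each phasor to rectangular form:
  V1 = 30.2·(cos(45.0°) + j·sin(45.0°)) = 21.35 + j21.35 V
  V2 = 71·(cos(-103.2°) + j·sin(-103.2°)) = -16.21 - j69.12 V
  V3 = 55.3·(cos(-90.0°) + j·sin(-90.0°)) = 0 - j55.3 V
  V4 = 48·(cos(158.3°) + j·sin(158.3°)) = -44.6 + j17.75 V
Step 2 — Sum components: V_total = -39.46 - j85.32 V.
Step 3 — Convert to polar: |V_total| = 94 V, ∠V_total = -114.8°.

V_total = 94∠-114.8° V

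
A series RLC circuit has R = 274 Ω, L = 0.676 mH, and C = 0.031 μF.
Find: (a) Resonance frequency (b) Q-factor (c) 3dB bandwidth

Step 1 — Resonance condition Im(Z)=0 gives ω₀ = 1/√(LC).
Step 2 — ω₀ = 1/√(0.000676·3.1e-08) = 2.184e+05 rad/s.
Step 3 — f₀ = ω₀/(2π) = 3.477e+04 Hz.
Step 4 — Series Q: Q = ω₀L/R = 2.184e+05·0.000676/274 = 0.5389.
Step 5 — 3dB bandwidth: Δω = ω₀/Q = 4.053e+05 rad/s; BW = Δω/(2π) = 6.451e+04 Hz.

(a) f₀ = 3.477e+04 Hz  (b) Q = 0.5389  (c) BW = 6.451e+04 Hz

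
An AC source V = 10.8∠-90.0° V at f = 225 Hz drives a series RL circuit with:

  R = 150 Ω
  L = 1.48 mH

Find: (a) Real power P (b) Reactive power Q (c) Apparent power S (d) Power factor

Step 1 — Angular frequency: ω = 2π·f = 2π·225 = 1414 rad/s.
Step 2 — Component impedances:
  R: Z = R = 150 Ω
  L: Z = jωL = j·1414·0.00148 = 0 + j2.092 Ω
Step 3 — Series combination: Z_total = R + L = 150 + j2.092 Ω = 150∠0.8° Ω.
Step 4 — Source phasor: V = 10.8∠-90.0° V = 0 - j10.8 V.
Step 5 — Current: I = V / Z = -0.001004 - j0.07199 A = 0.07199∠-90.8° A.
Step 6 — Complex power: S = V·I* = 0.7774 + j0.01084 VA.
Step 7 — Real power: P = Re(S) = 0.7774 W.
Step 8 — Reactive power: Q = Im(S) = 0.01084 VAR.
Step 9 — Apparent power: |S| = 0.7775 VA.
Step 10 — Power factor: PF = P/|S| = 0.9999 (lagging).

(a) P = 0.7774 W  (b) Q = 0.01084 VAR  (c) S = 0.7775 VA  (d) PF = 0.9999 (lagging)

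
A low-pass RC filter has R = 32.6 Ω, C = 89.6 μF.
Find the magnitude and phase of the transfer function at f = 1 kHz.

Step 1 — Angular frequency: ω = 2π·1000 = 6283 rad/s.
Step 2 — Transfer function: H(jω) = 1/(1 + jωRC).
Step 3 — Denominator: 1 + jωRC = 1 + j·6283·32.6·8.96e-05 = 1 + j18.35.
Step 4 — H = 0.00296 - j0.05433.
Step 5 — Magnitude: |H| = 0.05441 (-25.3 dB); phase: φ = -86.9°.

|H| = 0.05441 (-25.3 dB), φ = -86.9°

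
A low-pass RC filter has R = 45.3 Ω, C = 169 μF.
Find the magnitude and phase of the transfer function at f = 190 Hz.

Step 1 — Angular frequency: ω = 2π·190 = 1194 rad/s.
Step 2 — Transfer function: H(jω) = 1/(1 + jωRC).
Step 3 — Denominator: 1 + jωRC = 1 + j·1194·45.3·0.000169 = 1 + j9.139.
Step 4 — H = 0.01183 - j0.1081.
Step 5 — Magnitude: |H| = 0.1088 (-19.3 dB); phase: φ = -83.8°.

|H| = 0.1088 (-19.3 dB), φ = -83.8°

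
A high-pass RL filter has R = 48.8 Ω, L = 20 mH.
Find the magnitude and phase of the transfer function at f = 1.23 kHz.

Step 1 — Angular frequency: ω = 2π·1230 = 7728 rad/s.
Step 2 — Transfer function: H(jω) = jωL/(R + jωL).
Step 3 — Numerator jωL = j·154.6; denominator R + jωL = 48.8 + j154.6.
Step 4 — H = 0.9094 + j0.2871.
Step 5 — Magnitude: |H| = 0.9536 (-0.4 dB); phase: φ = 17.5°.

|H| = 0.9536 (-0.4 dB), φ = 17.5°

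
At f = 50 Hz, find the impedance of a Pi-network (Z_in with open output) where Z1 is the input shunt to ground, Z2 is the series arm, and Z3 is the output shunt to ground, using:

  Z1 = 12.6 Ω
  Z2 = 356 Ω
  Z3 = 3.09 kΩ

Step 1 — Angular frequency: ω = 2π·f = 2π·50 = 314.2 rad/s.
Step 2 — Component impedances:
  Z1: Z = R = 12.6 Ω
  Z2: Z = R = 356 Ω
  Z3: Z = R = 3090 Ω
Step 3 — With open output, the series arm Z2 and the output shunt Z3 appear in series to ground: Z2 + Z3 = 3446 Ω.
Step 4 — Parallel with input shunt Z1: Z_in = Z1 || (Z2 + Z3) = 12.55 Ω = 12.55∠0.0° Ω.

Z = 12.55 Ω = 12.55∠0.0° Ω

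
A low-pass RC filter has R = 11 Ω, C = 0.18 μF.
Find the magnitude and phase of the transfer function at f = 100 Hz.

Step 1 — Angular frequency: ω = 2π·100 = 628.3 rad/s.
Step 2 — Transfer function: H(jω) = 1/(1 + jωRC).
Step 3 — Denominator: 1 + jωRC = 1 + j·628.3·11·1.8e-07 = 1 + j0.001244.
Step 4 — H = 1 - j0.001244.
Step 5 — Magnitude: |H| = 1 (-0.0 dB); phase: φ = -0.1°.

|H| = 1 (-0.0 dB), φ = -0.1°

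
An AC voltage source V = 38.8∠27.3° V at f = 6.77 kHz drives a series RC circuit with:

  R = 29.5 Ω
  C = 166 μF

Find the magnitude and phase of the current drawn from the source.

Step 1 — Angular frequency: ω = 2π·f = 2π·6770 = 4.254e+04 rad/s.
Step 2 — Component impedances:
  R: Z = R = 29.5 Ω
  C: Z = 1/(jωC) = -j/(ω·C) = 0 - j0.1416 Ω
Step 3 — Series combination: Z_total = R + C = 29.5 - j0.1416 Ω = 29.5∠-0.3° Ω.
Step 4 — Source phasor: V = 38.8∠27.3° V = 34.48 + j17.8 V.
Step 5 — Ohm's law: I = V / Z_total = (34.48 + j17.8) / (29.5 - j0.1416) = 1.166 + j0.6088 A.
Step 6 — Convert to polar: |I| = 1.315 A, ∠I = 27.6°.

I = 1.315∠27.6° A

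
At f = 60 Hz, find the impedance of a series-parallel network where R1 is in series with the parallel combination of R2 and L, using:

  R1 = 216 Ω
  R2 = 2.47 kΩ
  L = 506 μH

Step 1 — Angular frequency: ω = 2π·f = 2π·60 = 377 rad/s.
Step 2 — Component impedances:
  R1: Z = R = 216 Ω
  R2: Z = R = 2470 Ω
  L: Z = jωL = j·377·0.000506 = 0 + j0.1908 Ω
Step 3 — Parallel branch: R2 || L = 1/(1/R2 + 1/L) = 1.473e-05 + j0.1908 Ω.
Step 4 — Series with R1: Z_total = R1 + (R2 || L) = 216 + j0.1908 Ω = 216∠0.1° Ω.

Z = 216 + j0.1908 Ω = 216∠0.1° Ω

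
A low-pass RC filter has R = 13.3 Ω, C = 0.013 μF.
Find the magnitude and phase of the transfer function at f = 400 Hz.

Step 1 — Angular frequency: ω = 2π·400 = 2513 rad/s.
Step 2 — Transfer function: H(jω) = 1/(1 + jωRC).
Step 3 — Denominator: 1 + jωRC = 1 + j·2513·13.3·1.3e-08 = 1 + j0.0004345.
Step 4 — H = 1 - j0.0004345.
Step 5 — Magnitude: |H| = 1 (-0.0 dB); phase: φ = -0.0°.

|H| = 1 (-0.0 dB), φ = -0.0°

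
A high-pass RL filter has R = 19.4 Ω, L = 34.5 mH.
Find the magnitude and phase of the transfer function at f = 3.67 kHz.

Step 1 — Angular frequency: ω = 2π·3670 = 2.306e+04 rad/s.
Step 2 — Transfer function: H(jω) = jωL/(R + jωL).
Step 3 — Numerator jωL = j·795.5; denominator R + jωL = 19.4 + j795.5.
Step 4 — H = 0.9994 + j0.02437.
Step 5 — Magnitude: |H| = 0.9997 (-0.0 dB); phase: φ = 1.4°.

|H| = 0.9997 (-0.0 dB), φ = 1.4°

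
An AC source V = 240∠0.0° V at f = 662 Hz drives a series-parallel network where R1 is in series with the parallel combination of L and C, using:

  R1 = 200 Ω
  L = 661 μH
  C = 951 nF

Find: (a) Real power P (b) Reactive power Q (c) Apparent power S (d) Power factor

Step 1 — Angular frequency: ω = 2π·f = 2π·662 = 4159 rad/s.
Step 2 — Component impedances:
  R1: Z = R = 200 Ω
  L: Z = jωL = j·4159·0.000661 = 0 + j2.749 Ω
  C: Z = 1/(jωC) = -j/(ω·C) = 0 - j252.8 Ω
Step 3 — Parallel branch: L || C = 1/(1/L + 1/C) = 0 + j2.78 Ω.
Step 4 — Series with R1: Z_total = R1 + (L || C) = 200 + j2.78 Ω = 200∠0.8° Ω.
Step 5 — Source phasor: V = 240∠0.0° V = 240 V.
Step 6 — Current: I = V / Z = 1.2 - j0.01667 A = 1.2∠-0.8° A.
Step 7 — Complex power: S = V·I* = 287.9 + j4.002 VA.
Step 8 — Real power: P = Re(S) = 287.9 W.
Step 9 — Reactive power: Q = Im(S) = 4.002 VAR.
Step 10 — Apparent power: |S| = 288 VA.
Step 11 — Power factor: PF = P/|S| = 0.9999 (lagging).

(a) P = 287.9 W  (b) Q = 4.002 VAR  (c) S = 288 VA  (d) PF = 0.9999 (lagging)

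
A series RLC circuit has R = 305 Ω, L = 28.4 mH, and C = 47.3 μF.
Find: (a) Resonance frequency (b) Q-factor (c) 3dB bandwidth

Step 1 — Resonance condition Im(Z)=0 gives ω₀ = 1/√(LC).
Step 2 — ω₀ = 1/√(0.0284·4.73e-05) = 862.8 rad/s.
Step 3 — f₀ = ω₀/(2π) = 137.3 Hz.
Step 4 — Series Q: Q = ω₀L/R = 862.8·0.0284/305 = 0.08034.
Step 5 — 3dB bandwidth: Δω = ω₀/Q = 1.074e+04 rad/s; BW = Δω/(2π) = 1709 Hz.

(a) f₀ = 137.3 Hz  (b) Q = 0.08034  (c) BW = 1709 Hz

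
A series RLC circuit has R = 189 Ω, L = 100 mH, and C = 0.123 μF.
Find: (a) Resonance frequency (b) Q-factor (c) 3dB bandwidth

Step 1 — Resonance condition Im(Z)=0 gives ω₀ = 1/√(LC).
Step 2 — ω₀ = 1/√(0.1·1.23e-07) = 9017 rad/s.
Step 3 — f₀ = ω₀/(2π) = 1435 Hz.
Step 4 — Series Q: Q = ω₀L/R = 9017·0.1/189 = 4.771.
Step 5 — 3dB bandwidth: Δω = ω₀/Q = 1890 rad/s; BW = Δω/(2π) = 300.8 Hz.

(a) f₀ = 1435 Hz  (b) Q = 4.771  (c) BW = 300.8 Hz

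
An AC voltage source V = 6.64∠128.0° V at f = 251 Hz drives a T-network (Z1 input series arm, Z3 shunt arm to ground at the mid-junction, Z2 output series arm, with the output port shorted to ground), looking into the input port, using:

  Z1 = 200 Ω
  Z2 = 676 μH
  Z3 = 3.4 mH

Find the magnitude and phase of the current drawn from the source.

Step 1 — Angular frequency: ω = 2π·f = 2π·251 = 1577 rad/s.
Step 2 — Component impedances:
  Z1: Z = R = 200 Ω
  Z2: Z = jωL = j·1577·0.000676 = 0 + j1.066 Ω
  Z3: Z = jωL = j·1577·0.0034 = 0 + j5.362 Ω
Step 3 — With the output port shorted to ground, the output series arm Z2 runs from the junction to ground; the shunt arm Z3 also runs from the junction to ground. They appear in parallel: Z3 || Z2 = 0 + j0.8893 Ω.
Step 4 — Series with input arm Z1: Z_in = Z1 + (Z3 || Z2) = 200 + j0.8893 Ω = 200∠0.3° Ω.
Step 5 — Source phasor: V = 6.64∠128.0° V = -4.088 + j5.232 V.
Step 6 — Ohm's law: I = V / Z_total = (-4.088 + j5.232) / (200 + j0.8893) = -0.02032 + j0.02625 A.
Step 7 — Convert to polar: |I| = 0.0332 A, ∠I = 127.7°.

I = 0.0332∠127.7° A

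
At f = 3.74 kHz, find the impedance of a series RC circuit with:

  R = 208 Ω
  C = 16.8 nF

Step 1 — Angular frequency: ω = 2π·f = 2π·3740 = 2.35e+04 rad/s.
Step 2 — Component impedances:
  R: Z = R = 208 Ω
  C: Z = 1/(jωC) = -j/(ω·C) = 0 - j2533 Ω
Step 3 — Series combination: Z_total = R + C = 208 - j2533 Ω = 2542∠-85.3° Ω.

Z = 208 - j2533 Ω = 2542∠-85.3° Ω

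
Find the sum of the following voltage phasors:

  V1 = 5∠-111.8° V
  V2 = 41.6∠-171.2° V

Step 1 — Convert each phasor to rectangular form:
  V1 = 5·(cos(-111.8°) + j·sin(-111.8°)) = -1.857 - j4.642 V
  V2 = 41.6·(cos(-171.2°) + j·sin(-171.2°)) = -41.11 - j6.364 V
Step 2 — Sum components: V_total = -42.97 - j11.01 V.
Step 3 — Convert to polar: |V_total| = 44.35 V, ∠V_total = -165.6°.

V_total = 44.35∠-165.6° V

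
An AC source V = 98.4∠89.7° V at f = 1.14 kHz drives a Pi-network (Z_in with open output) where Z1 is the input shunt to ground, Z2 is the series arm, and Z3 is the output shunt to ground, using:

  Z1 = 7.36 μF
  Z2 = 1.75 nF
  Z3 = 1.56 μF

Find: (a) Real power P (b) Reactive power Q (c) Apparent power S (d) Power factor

Step 1 — Angular frequency: ω = 2π·f = 2π·1140 = 7163 rad/s.
Step 2 — Component impedances:
  Z1: Z = 1/(jωC) = -j/(ω·C) = 0 - j18.97 Ω
  Z2: Z = 1/(jωC) = -j/(ω·C) = 0 - j7.978e+04 Ω
  Z3: Z = 1/(jωC) = -j/(ω·C) = 0 - j89.49 Ω
Step 3 — With open output, the series arm Z2 and the output shunt Z3 appear in series to ground: Z2 + Z3 = 0 - j7.987e+04 Ω.
Step 4 — Parallel with input shunt Z1: Z_in = Z1 || (Z2 + Z3) = 0 - j18.96 Ω = 18.96∠-90.0° Ω.
Step 5 — Source phasor: V = 98.4∠89.7° V = 0.5152 + j98.4 V.
Step 6 — Current: I = V / Z = -5.189 + j0.02717 A = 5.189∠179.7° A.
Step 7 — Complex power: S = V·I* = 0 - j510.6 VA.
Step 8 — Real power: P = Re(S) = 0 W.
Step 9 — Reactive power: Q = Im(S) = -510.6 VAR.
Step 10 — Apparent power: |S| = 510.6 VA.
Step 11 — Power factor: PF = P/|S| = 0 (leading).

(a) P = 0 W  (b) Q = -510.6 VAR  (c) S = 510.6 VA  (d) PF = 0 (leading)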